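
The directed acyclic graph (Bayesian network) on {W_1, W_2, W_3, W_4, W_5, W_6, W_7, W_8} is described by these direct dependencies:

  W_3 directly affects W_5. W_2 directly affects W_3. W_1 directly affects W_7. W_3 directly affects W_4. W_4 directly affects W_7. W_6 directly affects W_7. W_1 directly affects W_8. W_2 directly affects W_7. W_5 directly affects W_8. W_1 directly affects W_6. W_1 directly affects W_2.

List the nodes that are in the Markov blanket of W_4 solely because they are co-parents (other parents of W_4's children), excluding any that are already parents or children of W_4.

{W_1, W_2, W_6}

Children of W_4: W_7.
  W_7 also has parents W_1, W_2, W_6.
Excluding nodes already adjacent to W_4 (W_3, W_7), the co-parent-only contribution is {W_1, W_2, W_6}.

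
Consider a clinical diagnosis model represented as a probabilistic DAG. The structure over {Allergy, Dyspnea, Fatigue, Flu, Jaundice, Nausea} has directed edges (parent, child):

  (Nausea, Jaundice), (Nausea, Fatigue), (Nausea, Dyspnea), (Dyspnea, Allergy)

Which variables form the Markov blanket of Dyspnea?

{Allergy, Nausea}

The Markov blanket of a node is its parents, its children, and the other parents of its children.
Dyspnea has child Allergy.
Pa(Dyspnea) = {Nausea}.
Co-parents of Dyspnea (other parents of its children):
  Allergy: —
So the Markov blanket of Dyspnea is {Allergy, Nausea}.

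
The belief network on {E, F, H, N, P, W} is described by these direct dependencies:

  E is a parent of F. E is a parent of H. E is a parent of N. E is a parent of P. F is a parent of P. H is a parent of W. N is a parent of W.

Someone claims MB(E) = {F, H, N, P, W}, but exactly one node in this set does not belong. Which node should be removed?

W

A node's Markov blanket = Pa ∪ Ch ∪ (parents of Ch other than the node itself).
Parents of E: none.
E's children: F, H, N, P.
Other parents of E's children:
  F has no other parent.
  H: no additional parents.
  N has no other parent.
  P also has parent F.
MB(E) = {F, H, N, P}.
W is neither a parent, child, nor co-parent of E, so it does not belong.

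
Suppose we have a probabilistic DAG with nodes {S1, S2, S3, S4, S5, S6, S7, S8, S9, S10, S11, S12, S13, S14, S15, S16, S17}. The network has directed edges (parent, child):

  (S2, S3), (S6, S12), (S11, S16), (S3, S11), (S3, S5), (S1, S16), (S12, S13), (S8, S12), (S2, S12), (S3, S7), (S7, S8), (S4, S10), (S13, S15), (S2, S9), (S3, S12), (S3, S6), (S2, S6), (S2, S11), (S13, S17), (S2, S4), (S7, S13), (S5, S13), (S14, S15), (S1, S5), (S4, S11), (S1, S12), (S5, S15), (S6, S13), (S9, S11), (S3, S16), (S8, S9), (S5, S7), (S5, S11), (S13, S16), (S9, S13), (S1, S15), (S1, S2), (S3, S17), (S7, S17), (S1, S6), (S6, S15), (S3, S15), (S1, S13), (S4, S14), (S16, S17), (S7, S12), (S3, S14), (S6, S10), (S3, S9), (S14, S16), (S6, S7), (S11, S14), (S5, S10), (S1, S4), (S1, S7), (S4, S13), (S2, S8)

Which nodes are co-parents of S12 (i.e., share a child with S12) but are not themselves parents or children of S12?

{S4, S5, S9}

Children of S12: S13.
  S13's other parents are S1, S4, S5, S6, S7, S9.
Excluding nodes already adjacent to S12 (S1, S2, S3, S6, S7, S8, S13), the co-parent-only contribution is {S4, S5, S9}.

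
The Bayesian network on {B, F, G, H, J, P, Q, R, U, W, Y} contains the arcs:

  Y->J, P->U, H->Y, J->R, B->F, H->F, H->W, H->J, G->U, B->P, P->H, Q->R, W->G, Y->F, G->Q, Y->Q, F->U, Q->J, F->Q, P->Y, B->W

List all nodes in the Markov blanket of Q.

Parents of Q: F, G, Y.
Q's children: J, R.
For each child, the remaining parents (spouses of Q):
  J: H, Y
  R: J
Taking the union gives {F, G, H, J, R, Y}.

{F, G, H, J, R, Y}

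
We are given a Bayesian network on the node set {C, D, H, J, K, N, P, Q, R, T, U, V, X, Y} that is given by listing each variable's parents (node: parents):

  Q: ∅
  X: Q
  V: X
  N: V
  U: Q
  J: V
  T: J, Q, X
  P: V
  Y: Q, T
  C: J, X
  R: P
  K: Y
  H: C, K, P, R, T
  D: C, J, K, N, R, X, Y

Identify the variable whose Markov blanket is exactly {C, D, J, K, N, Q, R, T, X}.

Y

The target node must have every member of {C, D, J, K, N, Q, R, T, X} as a parent, child, or co-parent, and no others.
Parents of Y: Q, T; children: D, K; co-parents: C, J, K, N, R, X.
These exactly cover the given set, so the node is Y.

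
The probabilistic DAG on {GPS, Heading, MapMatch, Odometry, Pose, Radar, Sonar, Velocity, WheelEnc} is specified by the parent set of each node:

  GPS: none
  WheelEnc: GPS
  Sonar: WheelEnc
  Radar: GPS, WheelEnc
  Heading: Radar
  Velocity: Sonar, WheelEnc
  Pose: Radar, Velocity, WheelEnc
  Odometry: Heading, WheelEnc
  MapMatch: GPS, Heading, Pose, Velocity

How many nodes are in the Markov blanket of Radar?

5

A node's Markov blanket = Pa ∪ Ch ∪ (parents of Ch other than the node itself).
Pa(Radar) = {GPS, WheelEnc}.
Radar's children: Heading, Pose.
For each child, the remaining parents (spouses of Radar):
  Heading: no additional parents.
  Pose's other parents are Velocity, WheelEnc.
MB(Radar) = {GPS, Heading, Pose, Velocity, WheelEnc}, which has 5 nodes.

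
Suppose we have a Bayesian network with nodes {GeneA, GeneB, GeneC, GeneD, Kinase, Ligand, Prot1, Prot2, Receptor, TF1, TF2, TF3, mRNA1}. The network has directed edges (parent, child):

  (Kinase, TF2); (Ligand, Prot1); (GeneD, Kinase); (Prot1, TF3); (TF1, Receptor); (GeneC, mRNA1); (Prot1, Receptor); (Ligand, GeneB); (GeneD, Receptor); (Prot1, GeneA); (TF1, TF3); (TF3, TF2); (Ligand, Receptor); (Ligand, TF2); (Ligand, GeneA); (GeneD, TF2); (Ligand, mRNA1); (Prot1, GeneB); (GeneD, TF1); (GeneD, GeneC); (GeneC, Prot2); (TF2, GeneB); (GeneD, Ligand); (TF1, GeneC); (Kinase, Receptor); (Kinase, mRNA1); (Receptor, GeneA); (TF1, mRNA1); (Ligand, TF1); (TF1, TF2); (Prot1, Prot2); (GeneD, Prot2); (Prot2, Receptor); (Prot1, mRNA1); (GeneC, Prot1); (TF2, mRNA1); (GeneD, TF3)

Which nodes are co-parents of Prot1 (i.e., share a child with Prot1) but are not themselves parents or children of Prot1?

{GeneD, Kinase, TF1, TF2}

Children of Prot1: GeneA, GeneB, Prot2, Receptor, TF3, mRNA1.
  Prot2: GeneC, GeneD
  TF3: GeneD, TF1
  Receptor: GeneD, Kinase, Ligand, Prot2, TF1
  mRNA1: GeneC, Kinase, Ligand, TF1, TF2
  GeneB: Ligand, TF2
  GeneA: Ligand, Receptor
Excluding nodes already adjacent to Prot1 (GeneA, GeneB, GeneC, Ligand, Prot2, Receptor, TF3, mRNA1), the co-parent-only contribution is {GeneD, Kinase, TF1, TF2}.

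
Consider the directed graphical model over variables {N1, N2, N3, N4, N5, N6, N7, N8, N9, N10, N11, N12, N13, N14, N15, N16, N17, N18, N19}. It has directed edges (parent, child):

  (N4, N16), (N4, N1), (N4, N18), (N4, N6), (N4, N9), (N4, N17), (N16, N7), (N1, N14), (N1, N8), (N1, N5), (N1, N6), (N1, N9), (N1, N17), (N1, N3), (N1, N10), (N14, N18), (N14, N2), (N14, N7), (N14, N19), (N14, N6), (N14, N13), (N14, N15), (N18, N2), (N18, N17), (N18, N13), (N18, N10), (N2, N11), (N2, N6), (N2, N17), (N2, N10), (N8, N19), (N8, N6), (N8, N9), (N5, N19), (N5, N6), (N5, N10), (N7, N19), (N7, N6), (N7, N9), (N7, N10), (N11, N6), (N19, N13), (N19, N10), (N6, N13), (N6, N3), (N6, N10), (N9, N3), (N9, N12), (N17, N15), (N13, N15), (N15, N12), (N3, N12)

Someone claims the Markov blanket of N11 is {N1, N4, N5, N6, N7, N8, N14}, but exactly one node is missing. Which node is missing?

N2

Parents of N11: N2.
Ch(N11) = {N6}.
For each child, the remaining parents (spouses of N11):
  parents(N6) \ {N11} = {N1, N2, N4, N5, N7, N8, N14}.
MB(N11) = {N1, N2, N4, N5, N6, N7, N8, N14}.
Comparing with the claimed set, N2 is missing.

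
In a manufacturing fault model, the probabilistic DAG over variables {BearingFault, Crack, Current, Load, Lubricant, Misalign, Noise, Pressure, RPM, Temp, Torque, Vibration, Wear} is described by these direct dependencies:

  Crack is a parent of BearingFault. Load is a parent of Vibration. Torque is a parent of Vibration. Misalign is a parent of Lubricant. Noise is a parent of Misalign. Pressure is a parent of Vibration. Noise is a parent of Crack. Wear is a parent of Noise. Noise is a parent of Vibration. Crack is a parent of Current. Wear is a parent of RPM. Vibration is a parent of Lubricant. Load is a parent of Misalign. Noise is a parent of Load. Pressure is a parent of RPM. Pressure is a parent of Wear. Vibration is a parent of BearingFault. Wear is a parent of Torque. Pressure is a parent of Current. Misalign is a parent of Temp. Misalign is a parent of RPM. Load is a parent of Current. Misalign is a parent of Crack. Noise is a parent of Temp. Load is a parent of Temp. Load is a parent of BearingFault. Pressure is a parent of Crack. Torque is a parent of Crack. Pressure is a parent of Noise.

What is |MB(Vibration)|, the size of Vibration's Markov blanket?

8

Pa(Vibration) = {Load, Noise, Pressure, Torque}.
Ch(Vibration) = {BearingFault, Lubricant}.
For each child, the remaining parents (spouses of Vibration):
  Lubricant: Misalign
  BearingFault: Crack, Load
MB(Vibration) = {BearingFault, Crack, Load, Lubricant, Misalign, Noise, Pressure, Torque}, which has 8 nodes.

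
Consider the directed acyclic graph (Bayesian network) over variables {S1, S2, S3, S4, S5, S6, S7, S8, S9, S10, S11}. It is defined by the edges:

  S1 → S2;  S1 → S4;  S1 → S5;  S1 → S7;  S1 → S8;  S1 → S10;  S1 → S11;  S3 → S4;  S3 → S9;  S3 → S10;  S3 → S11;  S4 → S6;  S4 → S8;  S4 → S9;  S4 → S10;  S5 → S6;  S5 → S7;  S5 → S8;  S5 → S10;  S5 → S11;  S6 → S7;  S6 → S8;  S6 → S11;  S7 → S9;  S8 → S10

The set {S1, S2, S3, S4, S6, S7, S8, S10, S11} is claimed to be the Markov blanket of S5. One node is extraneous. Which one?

S2

Pa(S5) = {S1}.
S5's children: S6, S7, S8, S10, S11.
Parents of each child, excluding S5:
  S6 also has parent S4.
  S7's other parents are S1, S6.
  S8 also has parents S1, S4, S6.
  parents(S10) \ {S5} = {S1, S3, S4, S8}.
  S11's other parents are S1, S3, S6.
MB(S5) = {S1, S3, S4, S6, S7, S8, S10, S11}.
S2 is neither a parent, child, nor co-parent of S5, so it does not belong.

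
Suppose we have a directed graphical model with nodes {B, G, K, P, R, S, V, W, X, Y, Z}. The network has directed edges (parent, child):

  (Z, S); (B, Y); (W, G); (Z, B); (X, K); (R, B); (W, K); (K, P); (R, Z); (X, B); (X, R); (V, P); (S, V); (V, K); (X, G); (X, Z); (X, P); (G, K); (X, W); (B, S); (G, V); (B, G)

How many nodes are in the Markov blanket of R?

Pa(R) = {X}.
R's children: B, Z.
Parents of each child, excluding R:
  Z: X
  B: X, Z
MB(R) = {B, X, Z}, which has 3 nodes.

3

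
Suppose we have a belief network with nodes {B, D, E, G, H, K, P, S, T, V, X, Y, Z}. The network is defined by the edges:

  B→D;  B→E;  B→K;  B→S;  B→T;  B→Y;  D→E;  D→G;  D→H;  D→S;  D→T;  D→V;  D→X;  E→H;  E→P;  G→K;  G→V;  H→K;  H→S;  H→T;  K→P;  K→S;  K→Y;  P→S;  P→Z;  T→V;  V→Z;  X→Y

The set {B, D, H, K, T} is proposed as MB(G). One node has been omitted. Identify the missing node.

G has parent D.
G's children: K, V.
Other parents of G's children:
  K's other parents are B, H.
  V's other parents are D, T.
MB(G) = {B, D, H, K, T, V}.
Comparing with the claimed set, V is missing.

V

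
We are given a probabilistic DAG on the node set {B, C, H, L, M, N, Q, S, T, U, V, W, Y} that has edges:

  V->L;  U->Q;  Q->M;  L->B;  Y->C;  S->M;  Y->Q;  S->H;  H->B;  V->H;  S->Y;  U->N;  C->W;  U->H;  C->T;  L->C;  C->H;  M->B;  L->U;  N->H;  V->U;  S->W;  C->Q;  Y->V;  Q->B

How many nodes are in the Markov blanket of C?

10

Children of C: H, Q, T, W.
Pa(C) = {L, Y}.
Other parents of C's children:
  W: S
  T: —
  Q: U, Y
  H: N, S, U, V
MB(C) = {H, L, N, Q, S, T, U, V, W, Y}, which has 10 nodes.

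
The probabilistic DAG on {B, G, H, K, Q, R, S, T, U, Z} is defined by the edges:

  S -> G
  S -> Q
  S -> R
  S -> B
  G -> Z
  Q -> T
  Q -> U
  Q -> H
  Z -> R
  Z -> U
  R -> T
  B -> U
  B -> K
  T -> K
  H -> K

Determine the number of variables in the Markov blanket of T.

A node's Markov blanket = Pa ∪ Ch ∪ (parents of Ch other than the node itself).
Ch(T) = {K}.
T has parents Q, R.
For each child, the remaining parents (spouses of T):
  K also has parents B, H.
MB(T) = {B, H, K, Q, R}, which has 5 nodes.

5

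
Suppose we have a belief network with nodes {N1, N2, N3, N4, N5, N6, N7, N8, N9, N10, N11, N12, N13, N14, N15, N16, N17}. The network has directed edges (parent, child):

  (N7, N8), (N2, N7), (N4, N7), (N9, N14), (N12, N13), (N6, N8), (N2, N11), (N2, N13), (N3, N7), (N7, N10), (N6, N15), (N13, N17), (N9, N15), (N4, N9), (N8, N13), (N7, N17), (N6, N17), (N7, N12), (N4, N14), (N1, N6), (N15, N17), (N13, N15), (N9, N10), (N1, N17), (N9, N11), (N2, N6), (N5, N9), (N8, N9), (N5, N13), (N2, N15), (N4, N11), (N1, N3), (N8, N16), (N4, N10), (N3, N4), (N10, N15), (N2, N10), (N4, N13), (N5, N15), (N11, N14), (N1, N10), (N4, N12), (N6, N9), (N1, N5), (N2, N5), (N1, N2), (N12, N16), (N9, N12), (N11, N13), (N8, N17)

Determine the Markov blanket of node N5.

{N1, N2, N4, N6, N8, N9, N10, N11, N12, N13, N15}

N5's parents: N1, N2.
N5 has children N9, N13, N15.
For each child, the remaining parents (spouses of N5):
  N9's other parents are N4, N6, N8.
  N13 also has parents N2, N4, N8, N11, N12.
  N15 also has parents N2, N6, N9, N10, N13.
MB(N5) = {N1, N2, N4, N6, N8, N9, N10, N11, N12, N13, N15}.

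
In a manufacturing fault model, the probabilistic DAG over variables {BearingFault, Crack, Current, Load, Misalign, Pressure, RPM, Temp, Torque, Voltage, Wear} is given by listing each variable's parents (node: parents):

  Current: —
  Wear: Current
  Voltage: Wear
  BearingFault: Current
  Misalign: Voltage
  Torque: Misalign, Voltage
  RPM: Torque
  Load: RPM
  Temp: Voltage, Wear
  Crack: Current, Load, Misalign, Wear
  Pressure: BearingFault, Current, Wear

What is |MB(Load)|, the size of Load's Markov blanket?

5

The Markov blanket of a node is its parents, its children, and the other parents of its children.
Load has parent RPM.
Ch(Load) = {Crack}.
Parents of each child, excluding Load:
  Crack's other parents are Current, Misalign, Wear.
MB(Load) = {Crack, Current, Misalign, RPM, Wear}, which has 5 nodes.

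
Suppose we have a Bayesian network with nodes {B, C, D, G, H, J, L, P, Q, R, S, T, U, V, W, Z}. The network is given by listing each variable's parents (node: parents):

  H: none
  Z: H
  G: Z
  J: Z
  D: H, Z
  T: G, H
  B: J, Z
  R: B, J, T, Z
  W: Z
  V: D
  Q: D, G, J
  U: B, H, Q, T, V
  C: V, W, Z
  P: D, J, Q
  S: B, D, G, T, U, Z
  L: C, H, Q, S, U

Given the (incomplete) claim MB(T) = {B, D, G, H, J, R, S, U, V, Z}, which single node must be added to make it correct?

Parents of T: G, H.
Children of T: R, S, U.
Parents of each child, excluding T:
  R: B, J, Z
  U: B, H, Q, V
  S: B, D, G, U, Z
MB(T) = {B, D, G, H, J, Q, R, S, U, V, Z}.
Comparing with the claimed set, Q is missing.

Q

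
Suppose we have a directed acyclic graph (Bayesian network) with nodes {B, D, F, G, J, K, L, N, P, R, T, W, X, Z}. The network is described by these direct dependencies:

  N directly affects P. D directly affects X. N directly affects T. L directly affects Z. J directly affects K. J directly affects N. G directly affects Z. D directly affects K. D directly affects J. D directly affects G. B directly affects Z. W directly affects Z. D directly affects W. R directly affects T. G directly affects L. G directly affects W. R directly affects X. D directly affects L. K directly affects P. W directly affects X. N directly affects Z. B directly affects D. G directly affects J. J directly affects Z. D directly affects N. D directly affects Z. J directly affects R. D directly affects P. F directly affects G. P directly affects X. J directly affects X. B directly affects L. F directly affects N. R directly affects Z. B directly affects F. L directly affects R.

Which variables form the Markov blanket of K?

K has parents D, J.
K's children: P.
Other parents of K's children:
  P: D, N
Taking the union gives {D, J, N, P}.

{D, J, N, P}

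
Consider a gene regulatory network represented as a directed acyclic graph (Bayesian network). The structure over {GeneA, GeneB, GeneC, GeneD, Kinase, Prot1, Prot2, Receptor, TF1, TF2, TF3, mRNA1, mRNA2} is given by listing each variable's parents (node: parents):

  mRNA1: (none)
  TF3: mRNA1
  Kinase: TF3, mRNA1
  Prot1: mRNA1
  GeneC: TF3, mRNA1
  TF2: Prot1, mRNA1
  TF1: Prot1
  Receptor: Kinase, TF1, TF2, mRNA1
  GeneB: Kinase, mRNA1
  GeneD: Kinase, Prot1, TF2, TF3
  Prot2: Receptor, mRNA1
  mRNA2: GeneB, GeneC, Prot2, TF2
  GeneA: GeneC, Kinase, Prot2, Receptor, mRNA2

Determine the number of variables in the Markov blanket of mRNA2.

mRNA2 has parents GeneB, GeneC, Prot2, TF2.
mRNA2's children: GeneA.
Parents of each child, excluding mRNA2:
  GeneA: GeneC, Kinase, Prot2, Receptor
MB(mRNA2) = {GeneA, GeneB, GeneC, Kinase, Prot2, Receptor, TF2}, which has 7 nodes.

7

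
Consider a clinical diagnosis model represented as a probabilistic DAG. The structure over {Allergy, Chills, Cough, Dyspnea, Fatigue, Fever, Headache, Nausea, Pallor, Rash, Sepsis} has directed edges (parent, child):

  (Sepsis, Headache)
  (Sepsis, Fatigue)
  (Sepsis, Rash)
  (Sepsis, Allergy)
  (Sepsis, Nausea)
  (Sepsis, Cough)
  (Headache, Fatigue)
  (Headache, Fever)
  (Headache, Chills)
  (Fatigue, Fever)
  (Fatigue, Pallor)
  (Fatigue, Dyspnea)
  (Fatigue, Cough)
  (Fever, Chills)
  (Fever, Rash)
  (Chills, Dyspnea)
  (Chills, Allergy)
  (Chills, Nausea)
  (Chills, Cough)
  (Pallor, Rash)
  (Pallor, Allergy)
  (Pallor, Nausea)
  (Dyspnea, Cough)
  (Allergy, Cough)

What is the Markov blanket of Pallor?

{Allergy, Chills, Fatigue, Fever, Nausea, Rash, Sepsis}

Parents of Pallor: Fatigue.
Pallor's children: Allergy, Nausea, Rash.
Other parents of Pallor's children:
  Rash: Fever, Sepsis
  Allergy: Chills, Sepsis
  Nausea: Chills, Sepsis
Taking the union gives {Allergy, Chills, Fatigue, Fever, Nausea, Rash, Sepsis}.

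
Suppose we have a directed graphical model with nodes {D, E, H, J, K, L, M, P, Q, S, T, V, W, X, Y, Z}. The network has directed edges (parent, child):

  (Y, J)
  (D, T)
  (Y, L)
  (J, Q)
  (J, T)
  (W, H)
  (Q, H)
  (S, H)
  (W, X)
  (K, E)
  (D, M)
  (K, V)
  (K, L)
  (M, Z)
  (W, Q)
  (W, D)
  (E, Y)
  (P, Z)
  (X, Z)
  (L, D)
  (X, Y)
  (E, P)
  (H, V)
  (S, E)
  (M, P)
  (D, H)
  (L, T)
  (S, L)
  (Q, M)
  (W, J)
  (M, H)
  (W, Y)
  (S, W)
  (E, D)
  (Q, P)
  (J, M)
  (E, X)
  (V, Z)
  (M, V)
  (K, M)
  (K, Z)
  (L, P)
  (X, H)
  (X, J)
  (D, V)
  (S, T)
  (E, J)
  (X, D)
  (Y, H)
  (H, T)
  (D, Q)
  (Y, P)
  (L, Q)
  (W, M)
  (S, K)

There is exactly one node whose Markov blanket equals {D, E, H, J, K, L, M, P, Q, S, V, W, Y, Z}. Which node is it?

X

The target node must have every member of {D, E, H, J, K, L, M, P, Q, S, V, W, Y, Z} as a parent, child, or co-parent, and no others.
Parents of X: E, W; children: D, H, J, Y, Z; co-parents: D, E, K, L, M, P, Q, S, V, W, Y.
These exactly cover the given set, so the node is X.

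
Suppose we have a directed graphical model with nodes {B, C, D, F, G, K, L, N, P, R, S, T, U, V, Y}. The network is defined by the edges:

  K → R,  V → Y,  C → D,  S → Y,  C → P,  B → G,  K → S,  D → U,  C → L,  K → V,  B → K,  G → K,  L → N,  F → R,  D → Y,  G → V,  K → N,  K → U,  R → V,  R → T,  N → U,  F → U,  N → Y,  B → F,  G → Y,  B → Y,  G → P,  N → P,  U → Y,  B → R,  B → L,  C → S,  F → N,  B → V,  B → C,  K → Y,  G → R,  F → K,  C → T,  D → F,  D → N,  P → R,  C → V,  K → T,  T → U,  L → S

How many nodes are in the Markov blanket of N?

13

N has parents D, F, K, L.
N's children: P, U, Y.
For each child, the remaining parents (spouses of N):
  P also has parents C, G.
  U's other parents are D, F, K, T.
  Y also has parents B, D, G, K, S, U, V.
MB(N) = {B, C, D, F, G, K, L, P, S, T, U, V, Y}, which has 13 nodes.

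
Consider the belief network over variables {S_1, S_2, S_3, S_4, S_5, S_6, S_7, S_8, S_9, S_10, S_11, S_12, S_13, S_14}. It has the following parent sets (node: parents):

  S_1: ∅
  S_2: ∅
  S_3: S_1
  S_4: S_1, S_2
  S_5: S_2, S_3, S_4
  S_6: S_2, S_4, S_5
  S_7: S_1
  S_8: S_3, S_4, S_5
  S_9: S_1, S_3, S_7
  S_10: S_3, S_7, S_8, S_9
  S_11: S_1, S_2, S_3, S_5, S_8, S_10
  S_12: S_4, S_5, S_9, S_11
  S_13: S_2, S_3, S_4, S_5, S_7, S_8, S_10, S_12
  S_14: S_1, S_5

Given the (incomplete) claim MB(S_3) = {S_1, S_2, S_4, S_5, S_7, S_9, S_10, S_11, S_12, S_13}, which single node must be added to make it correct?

S_8

S_3's children: S_5, S_8, S_9, S_10, S_11, S_13.
S_3 has parent S_1.
Parents of each child, excluding S_3:
  S_5: S_2, S_4
  S_8: S_4, S_5
  S_9: S_1, S_7
  S_10: S_7, S_8, S_9
  S_11: S_1, S_2, S_5, S_8, S_10
  S_13: S_2, S_4, S_5, S_7, S_8, S_10, S_12
MB(S_3) = {S_1, S_2, S_4, S_5, S_7, S_8, S_9, S_10, S_11, S_12, S_13}.
Comparing with the claimed set, S_8 is missing.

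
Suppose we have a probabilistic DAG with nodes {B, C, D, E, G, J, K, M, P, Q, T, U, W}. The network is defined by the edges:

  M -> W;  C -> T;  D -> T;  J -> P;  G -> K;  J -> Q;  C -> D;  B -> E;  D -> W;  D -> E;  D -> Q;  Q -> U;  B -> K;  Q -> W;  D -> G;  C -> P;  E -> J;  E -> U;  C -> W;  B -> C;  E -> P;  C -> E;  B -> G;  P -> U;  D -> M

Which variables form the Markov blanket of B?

Pa(B) = {}.
Ch(B) = {C, E, G, K}.
Co-parents of B (other parents of its children):
  C has no other parent.
  parents(E) \ {B} = {C, D}.
  parents(G) \ {B} = {D}.
  parents(K) \ {B} = {G}.
So the Markov blanket of B is {C, D, E, G, K}.

{C, D, E, G, K}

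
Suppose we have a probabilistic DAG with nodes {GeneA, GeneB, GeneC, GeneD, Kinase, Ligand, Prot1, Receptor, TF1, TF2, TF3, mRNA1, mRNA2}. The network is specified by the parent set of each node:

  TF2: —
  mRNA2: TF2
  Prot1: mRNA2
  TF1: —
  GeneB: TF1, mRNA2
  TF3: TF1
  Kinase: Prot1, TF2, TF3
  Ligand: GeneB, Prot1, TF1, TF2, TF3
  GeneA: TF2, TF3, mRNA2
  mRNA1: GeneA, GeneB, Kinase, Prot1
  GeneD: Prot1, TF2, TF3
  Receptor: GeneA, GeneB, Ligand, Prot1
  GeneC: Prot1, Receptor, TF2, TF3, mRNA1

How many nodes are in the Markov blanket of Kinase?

Kinase has parents Prot1, TF2, TF3.
Kinase has child mRNA1.
Co-parents of Kinase (other parents of its children):
  mRNA1 also has parents GeneA, GeneB, Prot1.
MB(Kinase) = {GeneA, GeneB, Prot1, TF2, TF3, mRNA1}, which has 6 nodes.

6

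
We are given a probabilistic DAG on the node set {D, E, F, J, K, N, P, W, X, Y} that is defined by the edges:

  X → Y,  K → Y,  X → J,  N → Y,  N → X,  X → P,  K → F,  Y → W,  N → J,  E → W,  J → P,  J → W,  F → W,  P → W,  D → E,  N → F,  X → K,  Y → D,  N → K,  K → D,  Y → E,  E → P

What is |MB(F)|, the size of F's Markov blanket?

The Markov blanket of a node is its parents, its children, and the other parents of its children.
F has child W.
F's parents: K, N.
For each child, the remaining parents (spouses of F):
  W also has parents E, J, P, Y.
MB(F) = {E, J, K, N, P, W, Y}, which has 7 nodes.

7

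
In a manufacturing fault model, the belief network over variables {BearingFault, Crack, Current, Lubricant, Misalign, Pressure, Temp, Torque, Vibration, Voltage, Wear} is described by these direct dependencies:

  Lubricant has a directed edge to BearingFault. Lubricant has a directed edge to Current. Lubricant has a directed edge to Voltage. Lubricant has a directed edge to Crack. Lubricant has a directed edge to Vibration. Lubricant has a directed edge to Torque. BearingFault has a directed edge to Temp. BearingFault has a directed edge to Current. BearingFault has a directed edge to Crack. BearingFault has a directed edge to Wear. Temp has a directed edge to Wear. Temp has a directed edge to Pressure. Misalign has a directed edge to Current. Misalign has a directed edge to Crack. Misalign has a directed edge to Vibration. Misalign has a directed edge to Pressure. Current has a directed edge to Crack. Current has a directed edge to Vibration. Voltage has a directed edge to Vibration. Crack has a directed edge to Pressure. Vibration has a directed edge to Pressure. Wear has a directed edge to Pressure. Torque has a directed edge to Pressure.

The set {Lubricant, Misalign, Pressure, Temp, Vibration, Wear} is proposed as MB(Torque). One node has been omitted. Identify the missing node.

Crack

Torque's parents: Lubricant.
Torque's children: Pressure.
Co-parents of Torque (other parents of its children):
  parents(Pressure) \ {Torque} = {Crack, Misalign, Temp, Vibration, Wear}.
MB(Torque) = {Crack, Lubricant, Misalign, Pressure, Temp, Vibration, Wear}.
Comparing with the claimed set, Crack is missing.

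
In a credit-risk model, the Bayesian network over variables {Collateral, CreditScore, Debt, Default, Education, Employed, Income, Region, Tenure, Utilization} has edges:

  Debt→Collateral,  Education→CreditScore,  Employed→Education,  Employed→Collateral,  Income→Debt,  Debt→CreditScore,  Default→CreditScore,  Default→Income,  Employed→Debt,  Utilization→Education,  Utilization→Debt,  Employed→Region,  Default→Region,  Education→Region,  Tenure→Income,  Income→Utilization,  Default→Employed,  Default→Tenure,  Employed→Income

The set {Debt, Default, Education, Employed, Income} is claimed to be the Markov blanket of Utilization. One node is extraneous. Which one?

Default

The Markov blanket of a node is its parents, its children, and the other parents of its children.
Utilization's parents: Income.
Ch(Utilization) = {Debt, Education}.
Co-parents of Utilization (other parents of its children):
  parents(Education) \ {Utilization} = {Employed}.
  parents(Debt) \ {Utilization} = {Employed, Income}.
MB(Utilization) = {Debt, Education, Employed, Income}.
Default is neither a parent, child, nor co-parent of Utilization, so it does not belong.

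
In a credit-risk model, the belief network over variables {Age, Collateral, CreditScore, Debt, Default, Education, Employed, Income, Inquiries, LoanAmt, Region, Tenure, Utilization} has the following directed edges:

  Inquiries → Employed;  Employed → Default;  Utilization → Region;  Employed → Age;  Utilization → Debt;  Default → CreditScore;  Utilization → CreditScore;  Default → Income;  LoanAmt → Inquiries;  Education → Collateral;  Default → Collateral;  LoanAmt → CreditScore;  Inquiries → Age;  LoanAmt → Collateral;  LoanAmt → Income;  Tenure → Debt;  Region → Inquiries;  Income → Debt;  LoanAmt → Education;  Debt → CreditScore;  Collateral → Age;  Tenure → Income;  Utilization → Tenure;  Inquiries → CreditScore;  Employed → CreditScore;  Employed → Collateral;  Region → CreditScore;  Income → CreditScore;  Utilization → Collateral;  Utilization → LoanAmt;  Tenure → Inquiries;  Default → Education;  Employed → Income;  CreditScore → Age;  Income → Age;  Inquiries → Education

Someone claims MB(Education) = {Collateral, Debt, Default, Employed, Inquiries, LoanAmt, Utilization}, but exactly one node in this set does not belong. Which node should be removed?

The Markov blanket of a node is its parents, its children, and the other parents of its children.
Pa(Education) = {Default, Inquiries, LoanAmt}.
Ch(Education) = {Collateral}.
For each child, the remaining parents (spouses of Education):
  Collateral: Default, Employed, LoanAmt, Utilization
MB(Education) = {Collateral, Default, Employed, Inquiries, LoanAmt, Utilization}.
Debt is neither a parent, child, nor co-parent of Education, so it does not belong.

Debt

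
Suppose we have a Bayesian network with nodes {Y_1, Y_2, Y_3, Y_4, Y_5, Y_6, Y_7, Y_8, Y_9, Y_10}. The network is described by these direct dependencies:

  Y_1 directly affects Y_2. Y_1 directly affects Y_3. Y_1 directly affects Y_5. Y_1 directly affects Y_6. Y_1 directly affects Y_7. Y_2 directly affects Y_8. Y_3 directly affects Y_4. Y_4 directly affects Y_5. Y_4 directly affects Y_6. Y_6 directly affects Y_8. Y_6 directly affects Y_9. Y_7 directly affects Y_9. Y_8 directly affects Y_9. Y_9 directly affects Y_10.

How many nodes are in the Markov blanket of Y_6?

6

Y_6 has parents Y_1, Y_4.
Y_6 has children Y_8, Y_9.
For each child, the remaining parents (spouses of Y_6):
  Y_8: Y_2
  Y_9: Y_7, Y_8
MB(Y_6) = {Y_1, Y_2, Y_4, Y_7, Y_8, Y_9}, which has 6 nodes.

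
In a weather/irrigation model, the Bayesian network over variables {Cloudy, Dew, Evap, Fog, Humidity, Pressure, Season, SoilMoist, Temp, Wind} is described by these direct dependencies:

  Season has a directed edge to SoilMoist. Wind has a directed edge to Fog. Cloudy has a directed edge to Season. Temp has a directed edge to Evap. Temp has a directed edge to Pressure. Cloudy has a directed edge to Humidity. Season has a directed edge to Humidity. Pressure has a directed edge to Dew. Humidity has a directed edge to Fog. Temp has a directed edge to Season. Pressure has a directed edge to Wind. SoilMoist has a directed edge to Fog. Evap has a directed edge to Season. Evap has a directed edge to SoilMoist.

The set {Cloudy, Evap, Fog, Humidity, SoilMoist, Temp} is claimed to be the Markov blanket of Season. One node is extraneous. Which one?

Season's parents: Cloudy, Evap, Temp.
Ch(Season) = {Humidity, SoilMoist}.
Other parents of Season's children:
  Humidity: Cloudy
  SoilMoist: Evap
MB(Season) = {Cloudy, Evap, Humidity, SoilMoist, Temp}.
Fog is neither a parent, child, nor co-parent of Season, so it does not belong.

Fog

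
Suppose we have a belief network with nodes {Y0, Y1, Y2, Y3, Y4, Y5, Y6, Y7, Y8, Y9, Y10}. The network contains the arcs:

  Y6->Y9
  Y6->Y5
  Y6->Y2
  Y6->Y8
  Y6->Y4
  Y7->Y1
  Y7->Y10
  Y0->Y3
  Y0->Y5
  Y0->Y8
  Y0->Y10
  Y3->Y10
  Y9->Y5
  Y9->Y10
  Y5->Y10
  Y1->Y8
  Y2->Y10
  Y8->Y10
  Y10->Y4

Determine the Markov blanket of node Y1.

Y1's parents: Y7.
Ch(Y1) = {Y8}.
Co-parents of Y1 (other parents of its children):
  Y8: Y0, Y6
MB(Y1) = {Y0, Y6, Y7, Y8}.

{Y0, Y6, Y7, Y8}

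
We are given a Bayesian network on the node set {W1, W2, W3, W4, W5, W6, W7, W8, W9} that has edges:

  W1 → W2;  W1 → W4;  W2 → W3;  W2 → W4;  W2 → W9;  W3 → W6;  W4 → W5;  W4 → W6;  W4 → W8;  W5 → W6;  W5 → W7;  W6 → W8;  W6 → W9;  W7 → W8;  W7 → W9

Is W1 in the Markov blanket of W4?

W1 is a parent of W4.
So W1 ∈ MB(W4).

Yes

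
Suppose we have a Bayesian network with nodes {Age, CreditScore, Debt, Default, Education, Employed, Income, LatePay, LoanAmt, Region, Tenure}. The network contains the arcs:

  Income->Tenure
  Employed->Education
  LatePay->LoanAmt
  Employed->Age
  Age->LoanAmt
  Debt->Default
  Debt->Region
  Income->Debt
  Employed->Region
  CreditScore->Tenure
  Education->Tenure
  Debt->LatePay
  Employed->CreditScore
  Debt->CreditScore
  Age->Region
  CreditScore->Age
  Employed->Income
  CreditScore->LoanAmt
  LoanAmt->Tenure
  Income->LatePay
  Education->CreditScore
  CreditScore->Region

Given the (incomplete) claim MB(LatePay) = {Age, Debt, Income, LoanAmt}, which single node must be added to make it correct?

Parents of LatePay: Debt, Income.
Children of LatePay: LoanAmt.
For each child, the remaining parents (spouses of LatePay):
  LoanAmt also has parents Age, CreditScore.
MB(LatePay) = {Age, CreditScore, Debt, Income, LoanAmt}.
Comparing with the claimed set, CreditScore is missing.

CreditScore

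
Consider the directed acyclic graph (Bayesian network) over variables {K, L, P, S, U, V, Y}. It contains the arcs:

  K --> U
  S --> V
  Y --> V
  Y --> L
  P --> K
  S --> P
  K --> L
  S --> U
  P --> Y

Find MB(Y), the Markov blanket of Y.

{K, L, P, S, V}

Pa(Y) = {P}.
Y's children: L, V.
For each child, the remaining parents (spouses of Y):
  V: S
  L: K
Union: {P} ∪ {L, V} ∪ {K, S} = {K, L, P, S, V}.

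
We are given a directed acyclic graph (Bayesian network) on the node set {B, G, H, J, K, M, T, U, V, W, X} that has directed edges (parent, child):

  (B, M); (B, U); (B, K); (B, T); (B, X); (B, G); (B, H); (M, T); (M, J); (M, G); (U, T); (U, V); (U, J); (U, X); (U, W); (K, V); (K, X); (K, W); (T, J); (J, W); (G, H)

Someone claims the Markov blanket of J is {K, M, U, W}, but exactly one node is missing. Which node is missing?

J has parents M, T, U.
Ch(J) = {W}.
For each child, the remaining parents (spouses of J):
  W: K, U
MB(J) = {K, M, T, U, W}.
Comparing with the claimed set, T is missing.

T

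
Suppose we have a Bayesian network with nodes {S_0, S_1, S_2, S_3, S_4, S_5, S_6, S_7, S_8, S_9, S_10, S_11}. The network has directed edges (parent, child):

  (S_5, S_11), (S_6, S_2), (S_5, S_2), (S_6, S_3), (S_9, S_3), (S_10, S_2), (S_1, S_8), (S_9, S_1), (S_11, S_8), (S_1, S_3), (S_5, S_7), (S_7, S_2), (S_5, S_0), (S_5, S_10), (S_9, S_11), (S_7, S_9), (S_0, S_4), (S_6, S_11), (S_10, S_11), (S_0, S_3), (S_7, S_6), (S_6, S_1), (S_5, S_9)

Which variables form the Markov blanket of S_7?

Recall MB(v) = parents ∪ children ∪ spouses, where spouses are the other parents of v's children.
S_7's parents: S_5.
Children of S_7: S_2, S_6, S_9.
Parents of each child, excluding S_7:
  S_6 has no other parent.
  S_9's other parent is S_5.
  parents(S_2) \ {S_7} = {S_5, S_6, S_10}.
MB(S_7) = {S_2, S_5, S_6, S_9, S_10}.

{S_2, S_5, S_6, S_9, S_10}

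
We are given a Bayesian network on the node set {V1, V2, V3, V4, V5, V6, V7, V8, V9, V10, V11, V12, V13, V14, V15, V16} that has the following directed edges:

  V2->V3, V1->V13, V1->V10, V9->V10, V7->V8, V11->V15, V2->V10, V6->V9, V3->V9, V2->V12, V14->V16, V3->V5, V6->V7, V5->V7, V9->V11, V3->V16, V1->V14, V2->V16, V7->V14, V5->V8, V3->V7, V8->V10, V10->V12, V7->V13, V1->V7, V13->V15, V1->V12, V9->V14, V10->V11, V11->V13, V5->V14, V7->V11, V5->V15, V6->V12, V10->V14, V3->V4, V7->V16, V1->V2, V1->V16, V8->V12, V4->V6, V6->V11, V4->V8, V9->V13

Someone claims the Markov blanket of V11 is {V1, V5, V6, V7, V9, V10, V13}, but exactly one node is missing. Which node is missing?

V15

A node's Markov blanket = Pa ∪ Ch ∪ (parents of Ch other than the node itself).
V11's children: V13, V15.
Parents of V11: V6, V7, V9, V10.
For each child, the remaining parents (spouses of V11):
  parents(V13) \ {V11} = {V1, V7, V9}.
  V15 also has parents V5, V13.
MB(V11) = {V1, V5, V6, V7, V9, V10, V13, V15}.
Comparing with the claimed set, V15 is missing.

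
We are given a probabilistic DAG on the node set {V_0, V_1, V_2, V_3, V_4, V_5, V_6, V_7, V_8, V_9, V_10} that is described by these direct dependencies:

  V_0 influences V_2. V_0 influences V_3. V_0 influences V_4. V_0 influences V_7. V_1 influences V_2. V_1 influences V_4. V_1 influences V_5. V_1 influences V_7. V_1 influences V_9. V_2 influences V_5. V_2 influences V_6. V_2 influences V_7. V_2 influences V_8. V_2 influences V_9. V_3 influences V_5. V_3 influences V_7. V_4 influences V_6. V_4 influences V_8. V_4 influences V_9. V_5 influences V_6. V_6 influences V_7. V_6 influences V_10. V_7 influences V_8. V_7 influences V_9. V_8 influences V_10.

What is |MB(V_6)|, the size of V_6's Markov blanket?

9

Children of V_6: V_7, V_10.
Pa(V_6) = {V_2, V_4, V_5}.
For each child, the remaining parents (spouses of V_6):
  V_7 also has parents V_0, V_1, V_2, V_3.
  V_10 also has parent V_8.
MB(V_6) = {V_0, V_1, V_2, V_3, V_4, V_5, V_7, V_8, V_10}, which has 9 nodes.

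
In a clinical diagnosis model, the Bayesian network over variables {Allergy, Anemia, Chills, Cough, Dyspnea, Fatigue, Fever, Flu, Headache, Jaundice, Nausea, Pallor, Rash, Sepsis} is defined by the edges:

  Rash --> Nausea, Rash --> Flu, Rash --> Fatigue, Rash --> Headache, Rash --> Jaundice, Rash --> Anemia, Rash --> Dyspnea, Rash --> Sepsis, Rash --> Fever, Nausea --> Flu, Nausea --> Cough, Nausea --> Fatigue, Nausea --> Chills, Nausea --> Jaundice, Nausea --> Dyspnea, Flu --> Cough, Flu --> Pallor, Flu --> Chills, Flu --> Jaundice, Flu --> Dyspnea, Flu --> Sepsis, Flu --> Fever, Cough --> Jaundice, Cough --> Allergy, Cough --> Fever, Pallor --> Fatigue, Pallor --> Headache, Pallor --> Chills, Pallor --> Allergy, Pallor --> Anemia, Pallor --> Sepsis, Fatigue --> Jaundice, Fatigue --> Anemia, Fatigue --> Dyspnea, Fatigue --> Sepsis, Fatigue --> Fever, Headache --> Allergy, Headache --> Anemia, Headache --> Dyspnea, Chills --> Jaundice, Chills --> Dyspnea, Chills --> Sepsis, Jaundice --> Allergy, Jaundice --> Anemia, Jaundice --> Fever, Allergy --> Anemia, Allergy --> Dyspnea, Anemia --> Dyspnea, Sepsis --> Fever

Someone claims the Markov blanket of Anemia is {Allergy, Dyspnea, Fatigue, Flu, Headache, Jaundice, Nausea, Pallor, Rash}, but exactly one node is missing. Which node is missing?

Chills

Children of Anemia: Dyspnea.
Anemia has parents Allergy, Fatigue, Headache, Jaundice, Pallor, Rash.
For each child, the remaining parents (spouses of Anemia):
  Dyspnea: Allergy, Chills, Fatigue, Flu, Headache, Nausea, Rash
MB(Anemia) = {Allergy, Chills, Dyspnea, Fatigue, Flu, Headache, Jaundice, Nausea, Pallor, Rash}.
Comparing with the claimed set, Chills is missing.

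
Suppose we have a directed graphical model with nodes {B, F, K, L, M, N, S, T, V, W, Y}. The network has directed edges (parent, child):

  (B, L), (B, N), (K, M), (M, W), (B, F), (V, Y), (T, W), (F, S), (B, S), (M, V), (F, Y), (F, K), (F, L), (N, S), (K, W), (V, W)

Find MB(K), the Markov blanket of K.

K has children M, W.
K's parents: F.
Co-parents of K (other parents of its children):
  M: no additional parents.
  W's other parents are M, T, V.
So the Markov blanket of K is {F, M, T, V, W}.

{F, M, T, V, W}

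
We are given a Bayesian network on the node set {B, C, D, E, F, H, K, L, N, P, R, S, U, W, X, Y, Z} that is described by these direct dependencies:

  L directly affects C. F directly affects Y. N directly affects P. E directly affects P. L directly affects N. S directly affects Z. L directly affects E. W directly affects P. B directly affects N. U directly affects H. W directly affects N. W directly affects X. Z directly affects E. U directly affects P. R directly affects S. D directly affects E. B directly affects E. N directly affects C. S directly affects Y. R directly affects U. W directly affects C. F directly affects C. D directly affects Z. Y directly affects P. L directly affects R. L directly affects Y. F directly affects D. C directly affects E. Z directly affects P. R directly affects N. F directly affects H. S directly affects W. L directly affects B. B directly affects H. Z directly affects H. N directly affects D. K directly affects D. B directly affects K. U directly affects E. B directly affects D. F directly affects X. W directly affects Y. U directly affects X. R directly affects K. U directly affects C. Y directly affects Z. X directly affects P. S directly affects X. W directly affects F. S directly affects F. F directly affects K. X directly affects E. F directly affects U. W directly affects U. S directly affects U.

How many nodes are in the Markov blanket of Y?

11

Recall MB(v) = parents ∪ children ∪ spouses, where spouses are the other parents of v's children.
Children of Y: P, Z.
Parents of Y: F, L, S, W.
For each child, the remaining parents (spouses of Y):
  Z's other parents are D, S.
  parents(P) \ {Y} = {E, N, U, W, X, Z}.
MB(Y) = {D, E, F, L, N, P, S, U, W, X, Z}, which has 11 nodes.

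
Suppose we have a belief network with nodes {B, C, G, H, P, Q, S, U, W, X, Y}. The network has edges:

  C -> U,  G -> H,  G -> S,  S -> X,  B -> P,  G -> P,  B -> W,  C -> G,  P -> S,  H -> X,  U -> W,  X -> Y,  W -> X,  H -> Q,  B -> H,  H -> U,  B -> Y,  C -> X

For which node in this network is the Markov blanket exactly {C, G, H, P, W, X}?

S

The target node must have every member of {C, G, H, P, W, X} as a parent, child, or co-parent, and no others.
Parents of S: G, P; children: X; co-parents: C, H, W.
These exactly cover the given set, so the node is S.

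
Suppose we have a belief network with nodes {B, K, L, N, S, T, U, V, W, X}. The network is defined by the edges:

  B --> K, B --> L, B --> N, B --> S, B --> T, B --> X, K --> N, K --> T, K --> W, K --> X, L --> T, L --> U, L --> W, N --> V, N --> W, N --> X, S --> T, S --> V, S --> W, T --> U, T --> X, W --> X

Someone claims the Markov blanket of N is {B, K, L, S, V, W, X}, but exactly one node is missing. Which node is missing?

T

The Markov blanket of a node is its parents, its children, and the other parents of its children.
N's children: V, W, X.
Pa(N) = {B, K}.
Other parents of N's children:
  V's other parent is S.
  W's other parents are K, L, S.
  X also has parents B, K, T, W.
MB(N) = {B, K, L, S, T, V, W, X}.
Comparing with the claimed set, T is missing.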